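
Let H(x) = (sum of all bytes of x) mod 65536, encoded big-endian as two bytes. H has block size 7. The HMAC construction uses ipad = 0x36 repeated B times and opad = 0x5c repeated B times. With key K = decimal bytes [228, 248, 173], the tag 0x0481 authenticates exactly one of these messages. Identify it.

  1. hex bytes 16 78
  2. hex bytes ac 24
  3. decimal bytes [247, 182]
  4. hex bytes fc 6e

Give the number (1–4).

3

Key decimal bytes [228, 248, 173] = e4 f8 ad is 3 bytes ≤ B = 7; zero-pad to 7 bytes: K' = e4 f8 ad 00 00 00 00.
K' ⊕ ipad = d2 ce 9b 36 36 36 36; K' ⊕ opad = b8 a4 f1 5c 5c 5c 5c.
m1: inner = H(d2 ce 9b 36 36 36 36 16 78) = 03 a1; tag = H(b8 a4 f1 5c 5c 5c 5c 03 a1) = 0461
m2: inner = H(d2 ce 9b 36 36 36 36 ac 24) = 03 e3; tag = H(b8 a4 f1 5c 5c 5c 5c 03 e3) = 04a3
m3: inner = H(d2 ce 9b 36 36 36 36 f7 b6) = 04 c0; tag = H(b8 a4 f1 5c 5c 5c 5c 04 c0) = 0481 ← matches
m4: inner = H(d2 ce 9b 36 36 36 36 fc 6e) = 04 7d; tag = H(b8 a4 f1 5c 5c 5c 5c 04 7d) = 043e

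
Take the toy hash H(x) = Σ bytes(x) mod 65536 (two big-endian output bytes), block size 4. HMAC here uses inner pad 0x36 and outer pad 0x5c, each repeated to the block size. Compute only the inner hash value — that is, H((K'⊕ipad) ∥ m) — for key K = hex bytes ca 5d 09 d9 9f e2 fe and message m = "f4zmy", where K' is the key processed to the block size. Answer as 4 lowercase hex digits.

Key hex bytes ca 5d 09 d9 9f e2 fe is 7 bytes > B = 4, so hash it first: H(key) = 04 88, then zero-pad to 4 bytes: K' = 04 88 00 00.
K' ⊕ ipad = 32 be 36 36.
Inner input = 32 be 36 36 ∥ 66 34 7a 6d 79.
Inner hash: sum = 50+190+54+54+102+52+122+109+121 = 854 → 03 56.

0356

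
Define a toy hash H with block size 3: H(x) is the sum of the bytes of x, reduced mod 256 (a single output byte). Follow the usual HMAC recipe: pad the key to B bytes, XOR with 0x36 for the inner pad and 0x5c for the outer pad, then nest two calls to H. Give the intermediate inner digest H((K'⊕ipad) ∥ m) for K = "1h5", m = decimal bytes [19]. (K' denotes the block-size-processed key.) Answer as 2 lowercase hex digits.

7b

Key "1h5" = 31 68 35 is exactly B = 3 bytes: K' = 31 68 35.
K' ⊕ ipad = 07 5e 03.
Inner input = 07 5e 03 ∥ 13.
Inner hash: sum = 7+94+3+19 = 123 → 7b.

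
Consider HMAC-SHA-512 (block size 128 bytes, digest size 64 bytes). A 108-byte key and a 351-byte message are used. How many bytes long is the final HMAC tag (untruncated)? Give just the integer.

64

The tag is one SHA-512 digest: 64 bytes.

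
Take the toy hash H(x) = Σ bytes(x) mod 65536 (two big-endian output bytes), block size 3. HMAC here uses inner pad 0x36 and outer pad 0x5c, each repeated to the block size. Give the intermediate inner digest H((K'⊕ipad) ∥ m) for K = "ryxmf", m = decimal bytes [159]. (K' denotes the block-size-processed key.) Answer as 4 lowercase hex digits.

0109

Key "ryxmf" = 72 79 78 6d 66 is 5 bytes > B = 3, so hash it first: H(key) = 02 36, then zero-pad to 3 bytes: K' = 02 36 00.
K' ⊕ ipad = 34 00 36.
Inner input = 34 00 36 ∥ 9f.
Inner hash: sum = 52+0+54+159 = 265 → 01 09.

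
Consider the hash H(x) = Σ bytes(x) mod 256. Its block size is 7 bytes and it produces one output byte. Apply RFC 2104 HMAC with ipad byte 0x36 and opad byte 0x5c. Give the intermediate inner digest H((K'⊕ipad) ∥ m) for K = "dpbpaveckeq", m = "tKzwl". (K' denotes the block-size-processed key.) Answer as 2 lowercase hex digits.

10

Key "dpbpaveckeq" = 64 70 62 70 61 76 65 63 6b 65 71 is 11 bytes > B = 7, so hash it first: H(key) = 86, then zero-pad to 7 bytes: K' = 86 00 00 00 00 00 00.
K' ⊕ ipad = b0 36 36 36 36 36 36.
Inner input = b0 36 36 36 36 36 36 ∥ 74 4b 7a 77 6c.
Inner hash: sum = 176+54+54+54+54+54+54+116+75+122+119+108 = 1040; mod 256 = 16 → 10.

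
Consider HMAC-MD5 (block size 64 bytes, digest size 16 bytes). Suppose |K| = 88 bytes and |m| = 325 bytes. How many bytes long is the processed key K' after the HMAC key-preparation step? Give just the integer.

Key is 88 > 64 bytes, so it is hashed to 16 bytes then zero-padded to 64: |K'| = 64.

64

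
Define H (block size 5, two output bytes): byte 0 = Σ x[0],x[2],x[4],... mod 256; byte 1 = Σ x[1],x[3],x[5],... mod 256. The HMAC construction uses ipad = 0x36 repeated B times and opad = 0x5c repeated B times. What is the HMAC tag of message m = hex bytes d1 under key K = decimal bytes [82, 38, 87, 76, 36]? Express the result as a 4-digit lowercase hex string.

ec61

Key decimal bytes [82, 38, 87, 76, 36] = 52 26 57 4c 24 is exactly B = 5 bytes: K' = 52 26 57 4c 24.
K' ⊕ ipad = 64 10 61 7a 12.  K' ⊕ opad = 0e 7a 0b 10 78.
Inner input = (K'⊕ipad) ∥ m = 64 10 61 7a 12 ∥ d1.
Inner hash: even-index sum = 215 mod 256 = 215; odd-index sum = 347 mod 256 = 91 → d7 5b.
Outer input = (K'⊕opad) ∥ inner = 0e 7a 0b 10 78 ∥ d7 5b.
Outer hash (tag): even-index sum = 236 mod 256 = 236; odd-index sum = 353 mod 256 = 97 → ec 61.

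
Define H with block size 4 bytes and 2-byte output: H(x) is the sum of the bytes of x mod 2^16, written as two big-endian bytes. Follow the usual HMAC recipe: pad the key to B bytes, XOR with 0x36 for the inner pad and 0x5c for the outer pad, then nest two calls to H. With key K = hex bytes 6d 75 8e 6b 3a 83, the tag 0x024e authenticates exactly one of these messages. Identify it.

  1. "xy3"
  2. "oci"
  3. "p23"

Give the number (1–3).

1

Key hex bytes 6d 75 8e 6b 3a 83 is 6 bytes > B = 4, so hash it first: H(key) = 02 98, then zero-pad to 4 bytes: K' = 02 98 00 00.
K' ⊕ ipad = 34 ae 36 36; K' ⊕ opad = 5e c4 5c 5c.
m1: inner = H(34 ae 36 36 78 79 33) = 02 72; tag = H(5e c4 5c 5c 02 72) = 024e ← matches
m2: inner = H(34 ae 36 36 6f 63 69) = 02 89; tag = H(5e c4 5c 5c 02 89) = 0265
m3: inner = H(34 ae 36 36 70 32 33) = 02 23; tag = H(5e c4 5c 5c 02 23) = 01ff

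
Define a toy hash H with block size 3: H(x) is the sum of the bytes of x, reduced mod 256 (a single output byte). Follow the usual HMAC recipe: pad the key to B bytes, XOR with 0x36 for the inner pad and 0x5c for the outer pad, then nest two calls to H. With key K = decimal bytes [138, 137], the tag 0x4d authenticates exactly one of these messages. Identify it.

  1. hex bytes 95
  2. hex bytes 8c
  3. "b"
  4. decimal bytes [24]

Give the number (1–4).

Key decimal bytes [138, 137] = 8a 89 is 2 bytes ≤ B = 3; zero-pad to 3 bytes: K' = 8a 89 00.
K' ⊕ ipad = bc bf 36; K' ⊕ opad = d6 d5 5c.
m1: inner = H(bc bf 36 95) = 46; tag = H(d6 d5 5c 46) = 4d ← matches
m2: inner = H(bc bf 36 8c) = 3d; tag = H(d6 d5 5c 3d) = 44
m3: inner = H(bc bf 36 62) = 13; tag = H(d6 d5 5c 13) = 1a
m4: inner = H(bc bf 36 18) = c9; tag = H(d6 d5 5c c9) = d0

1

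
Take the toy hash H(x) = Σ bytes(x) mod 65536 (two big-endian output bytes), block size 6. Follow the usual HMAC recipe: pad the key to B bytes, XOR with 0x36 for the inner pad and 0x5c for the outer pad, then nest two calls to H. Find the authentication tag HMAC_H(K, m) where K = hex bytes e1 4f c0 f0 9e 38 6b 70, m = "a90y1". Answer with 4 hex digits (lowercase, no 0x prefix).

02bd

Key hex bytes e1 4f c0 f0 9e 38 6b 70 is 8 bytes > B = 6, so hash it first: H(key) = 04 91, then zero-pad to 6 bytes: K' = 04 91 00 00 00 00.
K' ⊕ ipad = 32 a7 36 36 36 36.  K' ⊕ opad = 58 cd 5c 5c 5c 5c.
Inner input = (K'⊕ipad) ∥ m = 32 a7 36 36 36 36 ∥ 61 39 30 79 31.
Inner hash: sum = 50+167+54+54+54+54+97+57+48+121+49 = 805 → 03 25.
Outer input = (K'⊕opad) ∥ inner = 58 cd 5c 5c 5c 5c ∥ 03 25.
Outer hash (tag): sum = 88+205+92+92+92+92+3+37 = 701 → 02 bd.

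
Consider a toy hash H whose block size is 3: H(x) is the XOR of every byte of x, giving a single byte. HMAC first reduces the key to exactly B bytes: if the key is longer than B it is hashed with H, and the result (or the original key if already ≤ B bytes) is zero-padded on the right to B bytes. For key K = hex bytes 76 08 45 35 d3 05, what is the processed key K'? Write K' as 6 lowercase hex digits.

|K| = 6 > B = 3, so first hash the key.
H(K): XOR 76⊕08⊕45⊕35⊕d3⊕05 = d8.
Zero-pad H(K) = d8 to 3 bytes: K' = d8 00 00.

d80000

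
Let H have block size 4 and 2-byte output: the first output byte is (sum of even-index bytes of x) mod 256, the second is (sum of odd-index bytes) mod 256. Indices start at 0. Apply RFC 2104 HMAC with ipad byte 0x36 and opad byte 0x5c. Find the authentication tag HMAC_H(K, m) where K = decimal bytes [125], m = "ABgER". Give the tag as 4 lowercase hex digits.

Key decimal bytes [125] = 7d is 1 byte ≤ B = 4; zero-pad to 4 bytes: K' = 7d 00 00 00.
K' ⊕ ipad = 4b 36 36 36.  K' ⊕ opad = 21 5c 5c 5c.
Inner input = (K'⊕ipad) ∥ m = 4b 36 36 36 ∥ 41 42 67 45 52.
Inner hash: even-index sum = 379 mod 256 = 123; odd-index sum = 243 mod 256 = 243 → 7b f3.
Outer input = (K'⊕opad) ∥ inner = 21 5c 5c 5c ∥ 7b f3.
Outer hash (tag): even-index sum = 248 mod 256 = 248; odd-index sum = 427 mod 256 = 171 → f8 ab.

f8ab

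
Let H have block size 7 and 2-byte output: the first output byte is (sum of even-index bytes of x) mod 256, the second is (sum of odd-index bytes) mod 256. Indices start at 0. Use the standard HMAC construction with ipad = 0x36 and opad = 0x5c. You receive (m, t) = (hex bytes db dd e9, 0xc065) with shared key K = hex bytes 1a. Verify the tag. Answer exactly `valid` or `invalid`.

Key hex bytes 1a is 1 byte ≤ B = 7; zero-pad to 7 bytes: K' = 1a 00 00 00 00 00 00.
K' ⊕ ipad = 2c 36 36 36 36 36 36; K' ⊕ opad = 46 5c 5c 5c 5c 5c 5c.
Inner hash: even-index sum = 427 mod 256 = 171; odd-index sum = 614 mod 256 = 102 → ab 66.
Outer hash (recomputed tag): even-index sum = 448 mod 256 = 192; odd-index sum = 447 mod 256 = 191 → c0 bf.
Recomputed tag = c0bf; claimed = c065 → mismatch.

invalid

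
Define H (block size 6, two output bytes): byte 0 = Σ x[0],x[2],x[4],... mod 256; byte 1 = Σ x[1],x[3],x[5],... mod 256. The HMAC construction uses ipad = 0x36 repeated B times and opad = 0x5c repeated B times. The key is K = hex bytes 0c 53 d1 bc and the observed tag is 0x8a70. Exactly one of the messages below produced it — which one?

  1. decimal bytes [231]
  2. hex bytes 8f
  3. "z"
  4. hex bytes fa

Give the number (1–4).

Key hex bytes 0c 53 d1 bc is 4 bytes ≤ B = 6; zero-pad to 6 bytes: K' = 0c 53 d1 bc 00 00.
K' ⊕ ipad = 3a 65 e7 8a 36 36; K' ⊕ opad = 50 0f 8d e0 5c 5c.
m1: inner = H(3a 65 e7 8a 36 36 e7) = 3e 25; tag = H(50 0f 8d e0 5c 5c 3e 25) = 7770
m2: inner = H(3a 65 e7 8a 36 36 8f) = e6 25; tag = H(50 0f 8d e0 5c 5c e6 25) = 1f70
m3: inner = H(3a 65 e7 8a 36 36 7a) = d1 25; tag = H(50 0f 8d e0 5c 5c d1 25) = 0a70
m4: inner = H(3a 65 e7 8a 36 36 fa) = 51 25; tag = H(50 0f 8d e0 5c 5c 51 25) = 8a70 ← matches

4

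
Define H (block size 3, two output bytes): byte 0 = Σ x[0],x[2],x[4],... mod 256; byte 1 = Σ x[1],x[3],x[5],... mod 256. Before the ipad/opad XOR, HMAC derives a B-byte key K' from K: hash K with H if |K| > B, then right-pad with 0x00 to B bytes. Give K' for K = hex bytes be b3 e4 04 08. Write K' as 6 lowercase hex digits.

|K| = 5 > B = 3, so first hash the key.
H(K): even-index sum = 426 mod 256 = 170; odd-index sum = 183 mod 256 = 183 → aa b7.
Zero-pad H(K) = aa b7 to 3 bytes: K' = aa b7 00.

aab700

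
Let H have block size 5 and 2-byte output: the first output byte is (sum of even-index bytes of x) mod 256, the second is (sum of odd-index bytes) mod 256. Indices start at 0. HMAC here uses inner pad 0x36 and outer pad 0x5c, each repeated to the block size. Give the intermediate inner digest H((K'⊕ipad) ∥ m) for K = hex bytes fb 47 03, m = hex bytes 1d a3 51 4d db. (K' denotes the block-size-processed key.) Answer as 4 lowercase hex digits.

28f0

Key hex bytes fb 47 03 is 3 bytes ≤ B = 5; zero-pad to 5 bytes: K' = fb 47 03 00 00.
K' ⊕ ipad = cd 71 35 36 36.
Inner input = cd 71 35 36 36 ∥ 1d a3 51 4d db.
Inner hash: even-index sum = 552 mod 256 = 40; odd-index sum = 496 mod 256 = 240 → 28 f0.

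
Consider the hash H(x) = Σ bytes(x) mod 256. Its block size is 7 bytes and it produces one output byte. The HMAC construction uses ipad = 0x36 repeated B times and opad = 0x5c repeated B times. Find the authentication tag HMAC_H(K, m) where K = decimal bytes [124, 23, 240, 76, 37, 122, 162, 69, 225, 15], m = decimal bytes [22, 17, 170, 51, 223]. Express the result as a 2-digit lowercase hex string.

db

Key decimal bytes [124, 23, 240, 76, 37, 122, 162, 69, 225, 15] = 7c 17 f0 4c 25 7a a2 45 e1 0f is 10 bytes > B = 7, so hash it first: H(key) = 45, then zero-pad to 7 bytes: K' = 45 00 00 00 00 00 00.
K' ⊕ ipad = 73 36 36 36 36 36 36.  K' ⊕ opad = 19 5c 5c 5c 5c 5c 5c.
Inner input = (K'⊕ipad) ∥ m = 73 36 36 36 36 36 36 ∥ 16 11 aa 33 df.
Inner hash: sum = 115+54+54+54+54+54+54+22+17+170+51+223 = 922; mod 256 = 154 → 9a.
Outer input = (K'⊕opad) ∥ inner = 19 5c 5c 5c 5c 5c 5c ∥ 9a.
Outer hash (tag): sum = 25+92+92+92+92+92+92+154 = 731; mod 256 = 219 → db.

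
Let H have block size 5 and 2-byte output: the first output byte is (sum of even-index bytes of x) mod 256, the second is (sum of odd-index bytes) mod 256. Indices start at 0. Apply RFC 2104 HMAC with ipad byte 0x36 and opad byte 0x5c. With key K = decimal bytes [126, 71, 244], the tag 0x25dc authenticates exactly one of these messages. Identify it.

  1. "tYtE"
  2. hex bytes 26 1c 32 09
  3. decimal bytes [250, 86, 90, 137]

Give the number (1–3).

Key decimal bytes [126, 71, 244] = 7e 47 f4 is 3 bytes ≤ B = 5; zero-pad to 5 bytes: K' = 7e 47 f4 00 00.
K' ⊕ ipad = 48 71 c2 36 36; K' ⊕ opad = 22 1b a8 5c 5c.
m1: inner = H(48 71 c2 36 36 74 59 74 45) = de 8f; tag = H(22 1b a8 5c 5c de 8f) = b555
m2: inner = H(48 71 c2 36 36 26 1c 32 09) = 65 ff; tag = H(22 1b a8 5c 5c 65 ff) = 25dc ← matches
m3: inner = H(48 71 c2 36 36 fa 56 5a 89) = 1f fb; tag = H(22 1b a8 5c 5c 1f fb) = 2196

2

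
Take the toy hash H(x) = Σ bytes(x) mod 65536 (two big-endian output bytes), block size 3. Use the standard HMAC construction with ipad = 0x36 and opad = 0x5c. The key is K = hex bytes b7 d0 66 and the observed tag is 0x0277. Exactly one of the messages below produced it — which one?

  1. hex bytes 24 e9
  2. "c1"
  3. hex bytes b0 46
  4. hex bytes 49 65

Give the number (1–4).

1

Key hex bytes b7 d0 66 is exactly B = 3 bytes: K' = b7 d0 66.
K' ⊕ ipad = 81 e6 50; K' ⊕ opad = eb 8c 3a.
m1: inner = H(81 e6 50 24 e9) = 02 c4; tag = H(eb 8c 3a 02 c4) = 0277 ← matches
m2: inner = H(81 e6 50 63 31) = 02 4b; tag = H(eb 8c 3a 02 4b) = 01fe
m3: inner = H(81 e6 50 b0 46) = 02 ad; tag = H(eb 8c 3a 02 ad) = 0260
m4: inner = H(81 e6 50 49 65) = 02 65; tag = H(eb 8c 3a 02 65) = 0218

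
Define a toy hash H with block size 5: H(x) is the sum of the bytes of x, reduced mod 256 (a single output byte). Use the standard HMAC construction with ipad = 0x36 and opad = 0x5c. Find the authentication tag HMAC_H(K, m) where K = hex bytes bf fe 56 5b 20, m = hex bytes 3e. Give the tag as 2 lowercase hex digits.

84

Key hex bytes bf fe 56 5b 20 is exactly B = 5 bytes: K' = bf fe 56 5b 20.
K' ⊕ ipad = 89 c8 60 6d 16.  K' ⊕ opad = e3 a2 0a 07 7c.
Inner input = (K'⊕ipad) ∥ m = 89 c8 60 6d 16 ∥ 3e.
Inner hash: sum = 137+200+96+109+22+62 = 626; mod 256 = 114 → 72.
Outer input = (K'⊕opad) ∥ inner = e3 a2 0a 07 7c ∥ 72.
Outer hash (tag): sum = 227+162+10+7+124+114 = 644; mod 256 = 132 → 84.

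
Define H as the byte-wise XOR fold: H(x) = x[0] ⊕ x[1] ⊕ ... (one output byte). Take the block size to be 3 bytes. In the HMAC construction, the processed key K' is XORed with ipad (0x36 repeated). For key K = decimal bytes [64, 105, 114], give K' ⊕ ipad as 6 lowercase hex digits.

Key decimal bytes [64, 105, 114] = 40 69 72 is exactly B = 3 bytes: K' = 40 69 72.
XOR each byte with 0x36: 40⊕36=76, 69⊕36=5f, 72⊕36=44.

765f44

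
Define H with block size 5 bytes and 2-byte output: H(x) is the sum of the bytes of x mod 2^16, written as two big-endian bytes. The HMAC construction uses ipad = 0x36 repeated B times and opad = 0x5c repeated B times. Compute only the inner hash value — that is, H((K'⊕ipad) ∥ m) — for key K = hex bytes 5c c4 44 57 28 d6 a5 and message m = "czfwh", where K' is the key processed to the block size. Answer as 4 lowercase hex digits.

Key hex bytes 5c c4 44 57 28 d6 a5 is 7 bytes > B = 5, so hash it first: H(key) = 03 5e, then zero-pad to 5 bytes: K' = 03 5e 00 00 00.
K' ⊕ ipad = 35 68 36 36 36.
Inner input = 35 68 36 36 36 ∥ 63 7a 66 77 68.
Inner hash: sum = 53+104+54+54+54+99+122+102+119+104 = 865 → 03 61.

0361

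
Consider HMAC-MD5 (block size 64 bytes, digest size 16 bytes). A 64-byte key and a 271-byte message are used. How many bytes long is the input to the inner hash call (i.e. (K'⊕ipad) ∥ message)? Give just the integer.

335

Key is 64 ≤ 64 bytes, zero-padded: |K'| = 64.
Inner input = (K'⊕ipad) ∥ m → 64 + 271 = 335 bytes.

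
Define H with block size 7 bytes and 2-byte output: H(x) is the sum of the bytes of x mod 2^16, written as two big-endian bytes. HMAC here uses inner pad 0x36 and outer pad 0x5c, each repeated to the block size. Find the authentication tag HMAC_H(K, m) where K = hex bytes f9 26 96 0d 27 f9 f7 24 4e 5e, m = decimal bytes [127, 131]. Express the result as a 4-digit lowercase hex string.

Key hex bytes f9 26 96 0d 27 f9 f7 24 4e 5e is 10 bytes > B = 7, so hash it first: H(key) = 04 a9, then zero-pad to 7 bytes: K' = 04 a9 00 00 00 00 00.
K' ⊕ ipad = 32 9f 36 36 36 36 36.  K' ⊕ opad = 58 f5 5c 5c 5c 5c 5c.
Inner input = (K'⊕ipad) ∥ m = 32 9f 36 36 36 36 36 ∥ 7f 83.
Inner hash: sum = 50+159+54+54+54+54+54+127+131 = 737 → 02 e1.
Outer input = (K'⊕opad) ∥ inner = 58 f5 5c 5c 5c 5c 5c ∥ 02 e1.
Outer hash (tag): sum = 88+245+92+92+92+92+92+2+225 = 1020 → 03 fc.

03fc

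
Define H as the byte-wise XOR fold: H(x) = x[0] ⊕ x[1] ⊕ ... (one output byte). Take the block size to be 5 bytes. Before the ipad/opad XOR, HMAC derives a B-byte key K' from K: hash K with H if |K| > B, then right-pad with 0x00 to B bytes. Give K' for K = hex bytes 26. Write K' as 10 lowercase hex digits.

Key hex bytes 26 is 1 byte ≤ B = 5; zero-pad to 5 bytes: K' = 26 00 00 00 00.

2600000000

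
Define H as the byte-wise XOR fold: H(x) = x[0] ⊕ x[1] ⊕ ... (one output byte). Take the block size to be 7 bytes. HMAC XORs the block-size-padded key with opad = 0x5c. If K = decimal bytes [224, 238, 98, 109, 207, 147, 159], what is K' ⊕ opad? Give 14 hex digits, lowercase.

bcb23e3193cfc3

Key decimal bytes [224, 238, 98, 109, 207, 147, 159] = e0 ee 62 6d cf 93 9f is exactly B = 7 bytes: K' = e0 ee 62 6d cf 93 9f.
XOR each byte with 0x5c: e0⊕5c=bc, ee⊕5c=b2, 62⊕5c=3e, 6d⊕5c=31, cf⊕5c=93, 93⊕5c=cf, 9f⊕5c=c3.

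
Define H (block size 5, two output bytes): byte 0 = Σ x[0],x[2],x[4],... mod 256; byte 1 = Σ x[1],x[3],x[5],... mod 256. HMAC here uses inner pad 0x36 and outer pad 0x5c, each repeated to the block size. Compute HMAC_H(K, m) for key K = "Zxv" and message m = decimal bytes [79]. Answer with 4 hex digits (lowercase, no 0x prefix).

Key "Zxv" = 5a 78 76 is 3 bytes ≤ B = 5; zero-pad to 5 bytes: K' = 5a 78 76 00 00.
K' ⊕ ipad = 6c 4e 40 36 36.  K' ⊕ opad = 06 24 2a 5c 5c.
Inner input = (K'⊕ipad) ∥ m = 6c 4e 40 36 36 ∥ 4f.
Inner hash: even-index sum = 226 mod 256 = 226; odd-index sum = 211 mod 256 = 211 → e2 d3.
Outer input = (K'⊕opad) ∥ inner = 06 24 2a 5c 5c ∥ e2 d3.
Outer hash (tag): even-index sum = 351 mod 256 = 95; odd-index sum = 354 mod 256 = 98 → 5f 62.

5f62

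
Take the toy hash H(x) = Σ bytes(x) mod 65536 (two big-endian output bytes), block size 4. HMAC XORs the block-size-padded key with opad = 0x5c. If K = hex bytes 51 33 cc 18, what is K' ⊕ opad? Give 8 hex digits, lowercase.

0d6f9044

Key hex bytes 51 33 cc 18 is exactly B = 4 bytes: K' = 51 33 cc 18.
XOR each byte with 0x5c: 51⊕5c=0d, 33⊕5c=6f, cc⊕5c=90, 18⊕5c=44.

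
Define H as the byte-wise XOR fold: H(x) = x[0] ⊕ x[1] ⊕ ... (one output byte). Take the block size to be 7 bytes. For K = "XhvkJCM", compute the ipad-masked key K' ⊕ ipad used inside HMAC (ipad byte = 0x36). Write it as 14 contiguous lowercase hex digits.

Key "XhvkJCM" = 58 68 76 6b 4a 43 4d is exactly B = 7 bytes: K' = 58 68 76 6b 4a 43 4d.
XOR each byte with 0x36: 58⊕36=6e, 68⊕36=5e, 76⊕36=40, 6b⊕36=5d, 4a⊕36=7c, 43⊕36=75, 4d⊕36=7b.

6e5e405d7c757b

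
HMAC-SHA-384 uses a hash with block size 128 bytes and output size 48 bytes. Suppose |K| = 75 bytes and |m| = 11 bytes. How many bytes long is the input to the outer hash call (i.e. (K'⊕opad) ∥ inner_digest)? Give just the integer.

Key is 75 ≤ 128 bytes, zero-padded: |K'| = 128.
Outer input = (K'⊕opad) ∥ H(inner) → 128 + 48 = 176 bytes.

176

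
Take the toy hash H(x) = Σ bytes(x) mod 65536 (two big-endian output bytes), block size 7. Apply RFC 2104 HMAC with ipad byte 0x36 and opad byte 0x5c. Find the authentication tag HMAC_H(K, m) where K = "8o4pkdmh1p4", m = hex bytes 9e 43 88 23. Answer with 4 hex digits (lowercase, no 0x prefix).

0387

Key "8o4pkdmh1p4" = 38 6f 34 70 6b 64 6d 68 31 70 34 is 11 bytes > B = 7, so hash it first: H(key) = 03 c4, then zero-pad to 7 bytes: K' = 03 c4 00 00 00 00 00.
K' ⊕ ipad = 35 f2 36 36 36 36 36.  K' ⊕ opad = 5f 98 5c 5c 5c 5c 5c.
Inner input = (K'⊕ipad) ∥ m = 35 f2 36 36 36 36 36 ∥ 9e 43 88 23.
Inner hash: sum = 53+242+54+54+54+54+54+158+67+136+35 = 961 → 03 c1.
Outer input = (K'⊕opad) ∥ inner = 5f 98 5c 5c 5c 5c 5c ∥ 03 c1.
Outer hash (tag): sum = 95+152+92+92+92+92+92+3+193 = 903 → 03 87.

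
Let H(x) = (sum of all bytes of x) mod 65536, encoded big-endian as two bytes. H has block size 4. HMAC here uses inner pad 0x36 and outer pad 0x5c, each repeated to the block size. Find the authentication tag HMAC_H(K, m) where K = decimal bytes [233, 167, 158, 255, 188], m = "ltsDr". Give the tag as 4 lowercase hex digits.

0258

Key decimal bytes [233, 167, 158, 255, 188] = e9 a7 9e ff bc is 5 bytes > B = 4, so hash it first: H(key) = 03 e9, then zero-pad to 4 bytes: K' = 03 e9 00 00.
K' ⊕ ipad = 35 df 36 36.  K' ⊕ opad = 5f b5 5c 5c.
Inner input = (K'⊕ipad) ∥ m = 35 df 36 36 ∥ 6c 74 73 44 72.
Inner hash: sum = 53+223+54+54+108+116+115+68+114 = 905 → 03 89.
Outer input = (K'⊕opad) ∥ inner = 5f b5 5c 5c ∥ 03 89.
Outer hash (tag): sum = 95+181+92+92+3+137 = 600 → 02 58.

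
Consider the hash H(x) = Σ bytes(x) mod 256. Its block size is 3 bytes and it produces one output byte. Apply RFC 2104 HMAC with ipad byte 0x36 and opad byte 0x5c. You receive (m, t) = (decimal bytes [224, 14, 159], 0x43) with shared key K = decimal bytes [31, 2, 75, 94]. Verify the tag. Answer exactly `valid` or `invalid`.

Key decimal bytes [31, 2, 75, 94] = 1f 02 4b 5e is 4 bytes > B = 3, so hash it first: H(key) = ca, then zero-pad to 3 bytes: K' = ca 00 00.
K' ⊕ ipad = fc 36 36; K' ⊕ opad = 96 5c 5c.
Inner hash: sum = 252+54+54+224+14+159 = 757; mod 256 = 245 → f5.
Outer hash (recomputed tag): sum = 150+92+92+245 = 579; mod 256 = 67 → 43.
Recomputed tag = 43; claimed = 43 → match.

valid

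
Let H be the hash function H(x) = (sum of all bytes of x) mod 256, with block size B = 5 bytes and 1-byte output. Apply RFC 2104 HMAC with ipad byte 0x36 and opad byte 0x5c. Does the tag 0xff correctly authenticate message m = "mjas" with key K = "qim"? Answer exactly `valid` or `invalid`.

invalid

Key "qim" = 71 69 6d is 3 bytes ≤ B = 5; zero-pad to 5 bytes: K' = 71 69 6d 00 00.
K' ⊕ ipad = 47 5f 5b 36 36; K' ⊕ opad = 2d 35 31 5c 5c.
Inner hash: sum = 71+95+91+54+54+109+106+97+115 = 792; mod 256 = 24 → 18.
Outer hash (recomputed tag): sum = 45+53+49+92+92+24 = 355; mod 256 = 99 → 63.
Recomputed tag = 63; claimed = ff → mismatch.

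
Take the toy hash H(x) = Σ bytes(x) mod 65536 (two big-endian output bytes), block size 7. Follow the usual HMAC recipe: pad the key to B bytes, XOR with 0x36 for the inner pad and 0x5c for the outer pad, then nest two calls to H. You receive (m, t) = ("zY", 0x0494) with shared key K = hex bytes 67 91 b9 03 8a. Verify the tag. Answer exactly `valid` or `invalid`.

valid

Key hex bytes 67 91 b9 03 8a is 5 bytes ≤ B = 7; zero-pad to 7 bytes: K' = 67 91 b9 03 8a 00 00.
K' ⊕ ipad = 51 a7 8f 35 bc 36 36; K' ⊕ opad = 3b cd e5 5f d6 5c 5c.
Inner hash: sum = 81+167+143+53+188+54+54+122+89 = 951 → 03 b7.
Outer hash (recomputed tag): sum = 59+205+229+95+214+92+92+3+183 = 1172 → 04 94.
Recomputed tag = 0494; claimed = 0494 → match.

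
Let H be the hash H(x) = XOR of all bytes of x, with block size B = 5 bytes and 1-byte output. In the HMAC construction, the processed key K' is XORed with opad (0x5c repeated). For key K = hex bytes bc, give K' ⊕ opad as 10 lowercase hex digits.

Key hex bytes bc is 1 byte ≤ B = 5; zero-pad to 5 bytes: K' = bc 00 00 00 00.
XOR each byte with 0x5c: bc⊕5c=e0, 00⊕5c=5c, 00⊕5c=5c, 00⊕5c=5c, 00⊕5c=5c.

e05c5c5c5c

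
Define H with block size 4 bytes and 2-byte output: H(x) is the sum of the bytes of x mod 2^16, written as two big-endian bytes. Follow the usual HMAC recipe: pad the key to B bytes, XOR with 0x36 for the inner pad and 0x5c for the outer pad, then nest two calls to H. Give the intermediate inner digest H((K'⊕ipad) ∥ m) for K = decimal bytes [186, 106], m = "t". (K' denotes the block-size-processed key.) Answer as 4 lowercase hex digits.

Key decimal bytes [186, 106] = ba 6a is 2 bytes ≤ B = 4; zero-pad to 4 bytes: K' = ba 6a 00 00.
K' ⊕ ipad = 8c 5c 36 36.
Inner input = 8c 5c 36 36 ∥ 74.
Inner hash: sum = 140+92+54+54+116 = 456 → 01 c8.

01c8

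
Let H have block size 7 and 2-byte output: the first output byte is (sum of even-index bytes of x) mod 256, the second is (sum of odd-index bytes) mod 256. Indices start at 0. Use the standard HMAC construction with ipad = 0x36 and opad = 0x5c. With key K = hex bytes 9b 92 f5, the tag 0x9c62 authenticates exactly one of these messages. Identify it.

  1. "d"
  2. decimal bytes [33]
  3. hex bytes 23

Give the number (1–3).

Key hex bytes 9b 92 f5 is 3 bytes ≤ B = 7; zero-pad to 7 bytes: K' = 9b 92 f5 00 00 00 00.
K' ⊕ ipad = ad a4 c3 36 36 36 36; K' ⊕ opad = c7 ce a9 5c 5c 5c 5c.
m1: inner = H(ad a4 c3 36 36 36 36 64) = dc 74; tag = H(c7 ce a9 5c 5c 5c 5c dc 74) = 9c62 ← matches
m2: inner = H(ad a4 c3 36 36 36 36 21) = dc 31; tag = H(c7 ce a9 5c 5c 5c 5c dc 31) = 5962
m3: inner = H(ad a4 c3 36 36 36 36 23) = dc 33; tag = H(c7 ce a9 5c 5c 5c 5c dc 33) = 5b62

1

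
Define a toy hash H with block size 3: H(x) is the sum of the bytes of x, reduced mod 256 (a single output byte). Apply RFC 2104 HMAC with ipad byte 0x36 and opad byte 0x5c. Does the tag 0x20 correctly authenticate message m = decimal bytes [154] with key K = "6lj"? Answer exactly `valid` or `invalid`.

Key "6lj" = 36 6c 6a is exactly B = 3 bytes: K' = 36 6c 6a.
K' ⊕ ipad = 00 5a 5c; K' ⊕ opad = 6a 30 36.
Inner hash: sum = 0+90+92+154 = 336; mod 256 = 80 → 50.
Outer hash (recomputed tag): sum = 106+48+54+80 = 288; mod 256 = 32 → 20.
Recomputed tag = 20; claimed = 20 → match.

valid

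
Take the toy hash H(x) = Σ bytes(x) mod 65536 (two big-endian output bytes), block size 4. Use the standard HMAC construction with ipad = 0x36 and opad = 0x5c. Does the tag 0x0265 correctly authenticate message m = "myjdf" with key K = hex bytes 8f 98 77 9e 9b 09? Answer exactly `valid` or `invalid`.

valid

Key hex bytes 8f 98 77 9e 9b 09 is 6 bytes > B = 4, so hash it first: H(key) = 02 e0, then zero-pad to 4 bytes: K' = 02 e0 00 00.
K' ⊕ ipad = 34 d6 36 36; K' ⊕ opad = 5e bc 5c 5c.
Inner hash: sum = 52+214+54+54+109+121+106+100+102 = 912 → 03 90.
Outer hash (recomputed tag): sum = 94+188+92+92+3+144 = 613 → 02 65.
Recomputed tag = 0265; claimed = 0265 → match.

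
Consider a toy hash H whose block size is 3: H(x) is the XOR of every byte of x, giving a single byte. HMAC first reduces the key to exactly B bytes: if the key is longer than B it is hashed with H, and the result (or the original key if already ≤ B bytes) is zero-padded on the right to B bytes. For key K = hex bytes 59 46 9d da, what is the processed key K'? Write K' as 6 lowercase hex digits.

580000

|K| = 4 > B = 3, so first hash the key.
H(K): XOR 59⊕46⊕9d⊕da = 58.
Zero-pad H(K) = 58 to 3 bytes: K' = 58 00 00.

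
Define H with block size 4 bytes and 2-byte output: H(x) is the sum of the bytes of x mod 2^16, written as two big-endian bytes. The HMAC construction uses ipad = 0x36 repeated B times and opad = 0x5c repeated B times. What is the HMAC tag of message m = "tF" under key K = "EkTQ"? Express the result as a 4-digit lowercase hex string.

00ba

Key "EkTQ" = 45 6b 54 51 is exactly B = 4 bytes: K' = 45 6b 54 51.
K' ⊕ ipad = 73 5d 62 67.  K' ⊕ opad = 19 37 08 0d.
Inner input = (K'⊕ipad) ∥ m = 73 5d 62 67 ∥ 74 46.
Inner hash: sum = 115+93+98+103+116+70 = 595 → 02 53.
Outer input = (K'⊕opad) ∥ inner = 19 37 08 0d ∥ 02 53.
Outer hash (tag): sum = 25+55+8+13+2+83 = 186 → 00 ba.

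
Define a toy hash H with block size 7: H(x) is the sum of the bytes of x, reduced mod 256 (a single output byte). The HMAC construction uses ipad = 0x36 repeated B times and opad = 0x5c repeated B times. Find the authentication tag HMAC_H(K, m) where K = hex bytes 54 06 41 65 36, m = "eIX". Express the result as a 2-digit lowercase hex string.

a8

Key hex bytes 54 06 41 65 36 is 5 bytes ≤ B = 7; zero-pad to 7 bytes: K' = 54 06 41 65 36 00 00.
K' ⊕ ipad = 62 30 77 53 00 36 36.  K' ⊕ opad = 08 5a 1d 39 6a 5c 5c.
Inner input = (K'⊕ipad) ∥ m = 62 30 77 53 00 36 36 ∥ 65 49 58.
Inner hash: sum = 98+48+119+83+0+54+54+101+73+88 = 718; mod 256 = 206 → ce.
Outer input = (K'⊕opad) ∥ inner = 08 5a 1d 39 6a 5c 5c ∥ ce.
Outer hash (tag): sum = 8+90+29+57+106+92+92+206 = 680; mod 256 = 168 → a8.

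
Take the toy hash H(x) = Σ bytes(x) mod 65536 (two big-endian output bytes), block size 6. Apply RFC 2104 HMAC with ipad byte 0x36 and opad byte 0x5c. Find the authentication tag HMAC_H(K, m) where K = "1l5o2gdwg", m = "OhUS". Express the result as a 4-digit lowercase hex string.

02a7

Key "1l5o2gdwg" = 31 6c 35 6f 32 67 64 77 67 is 9 bytes > B = 6, so hash it first: H(key) = 03 1c, then zero-pad to 6 bytes: K' = 03 1c 00 00 00 00.
K' ⊕ ipad = 35 2a 36 36 36 36.  K' ⊕ opad = 5f 40 5c 5c 5c 5c.
Inner input = (K'⊕ipad) ∥ m = 35 2a 36 36 36 36 ∥ 4f 68 55 53.
Inner hash: sum = 53+42+54+54+54+54+79+104+85+83 = 662 → 02 96.
Outer input = (K'⊕opad) ∥ inner = 5f 40 5c 5c 5c 5c ∥ 02 96.
Outer hash (tag): sum = 95+64+92+92+92+92+2+150 = 679 → 02 a7.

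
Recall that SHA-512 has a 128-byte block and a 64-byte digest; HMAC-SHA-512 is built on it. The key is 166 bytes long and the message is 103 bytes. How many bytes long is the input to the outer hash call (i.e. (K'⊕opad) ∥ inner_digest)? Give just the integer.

192

Key is 166 > 128 bytes, so it is hashed to 64 bytes then zero-padded to 128: |K'| = 128.
Outer input = (K'⊕opad) ∥ H(inner) → 128 + 64 = 192 bytes.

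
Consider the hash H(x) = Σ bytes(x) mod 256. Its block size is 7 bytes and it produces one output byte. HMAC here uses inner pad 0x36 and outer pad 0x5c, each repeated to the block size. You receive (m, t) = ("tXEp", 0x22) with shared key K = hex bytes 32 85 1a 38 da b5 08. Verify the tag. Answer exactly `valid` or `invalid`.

Key hex bytes 32 85 1a 38 da b5 08 is exactly B = 7 bytes: K' = 32 85 1a 38 da b5 08.
K' ⊕ ipad = 04 b3 2c 0e ec 83 3e; K' ⊕ opad = 6e d9 46 64 86 e9 54.
Inner hash: sum = 4+179+44+14+236+131+62+116+88+69+112 = 1055; mod 256 = 31 → 1f.
Outer hash (recomputed tag): sum = 110+217+70+100+134+233+84+31 = 979; mod 256 = 211 → d3.
Recomputed tag = d3; claimed = 22 → mismatch.

invalid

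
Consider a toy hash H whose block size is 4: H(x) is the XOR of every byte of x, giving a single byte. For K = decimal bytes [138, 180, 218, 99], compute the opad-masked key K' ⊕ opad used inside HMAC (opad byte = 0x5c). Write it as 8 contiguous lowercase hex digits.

Key decimal bytes [138, 180, 218, 99] = 8a b4 da 63 is exactly B = 4 bytes: K' = 8a b4 da 63.
XOR each byte with 0x5c: 8a⊕5c=d6, b4⊕5c=e8, da⊕5c=86, 63⊕5c=3f.

d6e8863f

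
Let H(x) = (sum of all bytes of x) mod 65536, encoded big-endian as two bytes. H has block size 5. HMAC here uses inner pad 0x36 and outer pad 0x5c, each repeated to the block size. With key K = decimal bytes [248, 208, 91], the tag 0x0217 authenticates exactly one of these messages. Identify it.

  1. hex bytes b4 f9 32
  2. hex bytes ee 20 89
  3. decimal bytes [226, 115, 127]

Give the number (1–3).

Key decimal bytes [248, 208, 91] = f8 d0 5b is 3 bytes ≤ B = 5; zero-pad to 5 bytes: K' = f8 d0 5b 00 00.
K' ⊕ ipad = ce e6 6d 36 36; K' ⊕ opad = a4 8c 07 5c 5c.
m1: inner = H(ce e6 6d 36 36 b4 f9 32) = 04 6c; tag = H(a4 8c 07 5c 5c 04 6c) = 025f
m2: inner = H(ce e6 6d 36 36 ee 20 89) = 04 24; tag = H(a4 8c 07 5c 5c 04 24) = 0217 ← matches
m3: inner = H(ce e6 6d 36 36 e2 73 7f) = 04 61; tag = H(a4 8c 07 5c 5c 04 61) = 0254

2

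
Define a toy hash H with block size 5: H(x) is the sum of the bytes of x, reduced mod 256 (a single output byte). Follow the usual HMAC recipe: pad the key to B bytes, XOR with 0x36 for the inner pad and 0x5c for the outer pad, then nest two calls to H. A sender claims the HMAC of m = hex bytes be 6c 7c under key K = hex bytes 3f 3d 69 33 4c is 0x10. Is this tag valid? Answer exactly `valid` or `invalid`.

Key hex bytes 3f 3d 69 33 4c is exactly B = 5 bytes: K' = 3f 3d 69 33 4c.
K' ⊕ ipad = 09 0b 5f 05 7a; K' ⊕ opad = 63 61 35 6f 10.
Inner hash: sum = 9+11+95+5+122+190+108+124 = 664; mod 256 = 152 → 98.
Outer hash (recomputed tag): sum = 99+97+53+111+16+152 = 528; mod 256 = 16 → 10.
Recomputed tag = 10; claimed = 10 → match.

valid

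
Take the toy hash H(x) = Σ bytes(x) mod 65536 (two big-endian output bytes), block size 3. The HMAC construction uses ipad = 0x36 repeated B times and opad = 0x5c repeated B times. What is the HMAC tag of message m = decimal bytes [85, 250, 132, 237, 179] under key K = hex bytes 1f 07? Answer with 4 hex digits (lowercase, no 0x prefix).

0101

Key hex bytes 1f 07 is 2 bytes ≤ B = 3; zero-pad to 3 bytes: K' = 1f 07 00.
K' ⊕ ipad = 29 31 36.  K' ⊕ opad = 43 5b 5c.
Inner input = (K'⊕ipad) ∥ m = 29 31 36 ∥ 55 fa 84 ed b3.
Inner hash: sum = 41+49+54+85+250+132+237+179 = 1027 → 04 03.
Outer input = (K'⊕opad) ∥ inner = 43 5b 5c ∥ 04 03.
Outer hash (tag): sum = 67+91+92+4+3 = 257 → 01 01.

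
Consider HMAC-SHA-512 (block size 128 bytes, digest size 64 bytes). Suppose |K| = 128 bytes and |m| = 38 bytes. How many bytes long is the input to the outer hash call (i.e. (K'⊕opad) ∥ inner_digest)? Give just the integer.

Key is 128 ≤ 128 bytes, zero-padded: |K'| = 128.
Outer input = (K'⊕opad) ∥ H(inner) → 128 + 64 = 192 bytes.

192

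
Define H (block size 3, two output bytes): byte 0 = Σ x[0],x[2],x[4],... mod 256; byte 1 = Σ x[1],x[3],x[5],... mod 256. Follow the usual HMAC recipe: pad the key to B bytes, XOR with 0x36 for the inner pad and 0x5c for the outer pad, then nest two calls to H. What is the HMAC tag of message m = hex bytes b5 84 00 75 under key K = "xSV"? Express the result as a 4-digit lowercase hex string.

Key "xSV" = 78 53 56 is exactly B = 3 bytes: K' = 78 53 56.
K' ⊕ ipad = 4e 65 60.  K' ⊕ opad = 24 0f 0a.
Inner input = (K'⊕ipad) ∥ m = 4e 65 60 ∥ b5 84 00 75.
Inner hash: even-index sum = 423 mod 256 = 167; odd-index sum = 282 mod 256 = 26 → a7 1a.
Outer input = (K'⊕opad) ∥ inner = 24 0f 0a ∥ a7 1a.
Outer hash (tag): even-index sum = 72 mod 256 = 72; odd-index sum = 182 mod 256 = 182 → 48 b6.

48b6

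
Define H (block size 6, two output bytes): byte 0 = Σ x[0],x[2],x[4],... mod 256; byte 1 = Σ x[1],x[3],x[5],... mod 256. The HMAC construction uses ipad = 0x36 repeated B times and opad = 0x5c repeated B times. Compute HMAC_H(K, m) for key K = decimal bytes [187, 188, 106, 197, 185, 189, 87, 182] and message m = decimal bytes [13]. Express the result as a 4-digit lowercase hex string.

Key decimal bytes [187, 188, 106, 197, 185, 189, 87, 182] = bb bc 6a c5 b9 bd 57 b6 is 8 bytes > B = 6, so hash it first: H(key) = 35 f4, then zero-pad to 6 bytes: K' = 35 f4 00 00 00 00.
K' ⊕ ipad = 03 c2 36 36 36 36.  K' ⊕ opad = 69 a8 5c 5c 5c 5c.
Inner input = (K'⊕ipad) ∥ m = 03 c2 36 36 36 36 ∥ 0d.
Inner hash: even-index sum = 124 mod 256 = 124; odd-index sum = 302 mod 256 = 46 → 7c 2e.
Outer input = (K'⊕opad) ∥ inner = 69 a8 5c 5c 5c 5c ∥ 7c 2e.
Outer hash (tag): even-index sum = 413 mod 256 = 157; odd-index sum = 398 mod 256 = 142 → 9d 8e.

9d8e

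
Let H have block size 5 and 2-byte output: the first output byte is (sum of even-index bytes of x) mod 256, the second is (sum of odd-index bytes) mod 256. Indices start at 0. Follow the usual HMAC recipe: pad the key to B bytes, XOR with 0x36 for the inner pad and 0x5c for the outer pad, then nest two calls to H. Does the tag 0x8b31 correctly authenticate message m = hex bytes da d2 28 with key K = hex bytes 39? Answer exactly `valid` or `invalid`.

Key hex bytes 39 is 1 byte ≤ B = 5; zero-pad to 5 bytes: K' = 39 00 00 00 00.
K' ⊕ ipad = 0f 36 36 36 36; K' ⊕ opad = 65 5c 5c 5c 5c.
Inner hash: even-index sum = 333 mod 256 = 77; odd-index sum = 366 mod 256 = 110 → 4d 6e.
Outer hash (recomputed tag): even-index sum = 395 mod 256 = 139; odd-index sum = 261 mod 256 = 5 → 8b 05.
Recomputed tag = 8b05; claimed = 8b31 → mismatch.

invalid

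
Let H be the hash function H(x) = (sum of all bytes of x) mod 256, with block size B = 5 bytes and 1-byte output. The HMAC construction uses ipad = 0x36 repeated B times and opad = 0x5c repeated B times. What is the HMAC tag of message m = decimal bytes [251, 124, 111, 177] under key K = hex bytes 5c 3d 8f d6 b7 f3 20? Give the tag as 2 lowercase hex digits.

71

Key hex bytes 5c 3d 8f d6 b7 f3 20 is 7 bytes > B = 5, so hash it first: H(key) = c8, then zero-pad to 5 bytes: K' = c8 00 00 00 00.
K' ⊕ ipad = fe 36 36 36 36.  K' ⊕ opad = 94 5c 5c 5c 5c.
Inner input = (K'⊕ipad) ∥ m = fe 36 36 36 36 ∥ fb 7c 6f b1.
Inner hash: sum = 254+54+54+54+54+251+124+111+177 = 1133; mod 256 = 109 → 6d.
Outer input = (K'⊕opad) ∥ inner = 94 5c 5c 5c 5c ∥ 6d.
Outer hash (tag): sum = 148+92+92+92+92+109 = 625; mod 256 = 113 → 71.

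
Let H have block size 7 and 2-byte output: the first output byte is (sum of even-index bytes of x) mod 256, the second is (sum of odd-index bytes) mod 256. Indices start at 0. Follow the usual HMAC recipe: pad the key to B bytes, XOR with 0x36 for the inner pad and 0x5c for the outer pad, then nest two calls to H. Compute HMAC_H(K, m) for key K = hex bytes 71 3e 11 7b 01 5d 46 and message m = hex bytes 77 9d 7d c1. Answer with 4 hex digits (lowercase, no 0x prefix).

Key hex bytes 71 3e 11 7b 01 5d 46 is exactly B = 7 bytes: K' = 71 3e 11 7b 01 5d 46.
K' ⊕ ipad = 47 08 27 4d 37 6b 70.  K' ⊕ opad = 2d 62 4d 27 5d 01 1a.
Inner input = (K'⊕ipad) ∥ m = 47 08 27 4d 37 6b 70 ∥ 77 9d 7d c1.
Inner hash: even-index sum = 627 mod 256 = 115; odd-index sum = 436 mod 256 = 180 → 73 b4.
Outer input = (K'⊕opad) ∥ inner = 2d 62 4d 27 5d 01 1a ∥ 73 b4.
Outer hash (tag): even-index sum = 421 mod 256 = 165; odd-index sum = 253 mod 256 = 253 → a5 fd.

a5fd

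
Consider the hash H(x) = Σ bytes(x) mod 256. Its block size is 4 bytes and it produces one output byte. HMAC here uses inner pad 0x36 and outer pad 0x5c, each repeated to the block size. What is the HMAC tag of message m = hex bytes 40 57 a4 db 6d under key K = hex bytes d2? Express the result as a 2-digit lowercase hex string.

Key hex bytes d2 is 1 byte ≤ B = 4; zero-pad to 4 bytes: K' = d2 00 00 00.
K' ⊕ ipad = e4 36 36 36.  K' ⊕ opad = 8e 5c 5c 5c.
Inner input = (K'⊕ipad) ∥ m = e4 36 36 36 ∥ 40 57 a4 db 6d.
Inner hash: sum = 228+54+54+54+64+87+164+219+109 = 1033; mod 256 = 9 → 09.
Outer input = (K'⊕opad) ∥ inner = 8e 5c 5c 5c ∥ 09.
Outer hash (tag): sum = 142+92+92+92+9 = 427; mod 256 = 171 → ab.

ab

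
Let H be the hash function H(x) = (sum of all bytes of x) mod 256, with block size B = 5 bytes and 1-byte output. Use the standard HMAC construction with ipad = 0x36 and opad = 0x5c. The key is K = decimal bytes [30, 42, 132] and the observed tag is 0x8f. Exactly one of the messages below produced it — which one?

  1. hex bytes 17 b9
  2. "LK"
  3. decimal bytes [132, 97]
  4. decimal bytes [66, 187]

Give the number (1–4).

Key decimal bytes [30, 42, 132] = 1e 2a 84 is 3 bytes ≤ B = 5; zero-pad to 5 bytes: K' = 1e 2a 84 00 00.
K' ⊕ ipad = 28 1c b2 36 36; K' ⊕ opad = 42 76 d8 5c 5c.
m1: inner = H(28 1c b2 36 36 17 b9) = 32; tag = H(42 76 d8 5c 5c 32) = 7a
m2: inner = H(28 1c b2 36 36 4c 4b) = f9; tag = H(42 76 d8 5c 5c f9) = 41
m3: inner = H(28 1c b2 36 36 84 61) = 47; tag = H(42 76 d8 5c 5c 47) = 8f ← matches
m4: inner = H(28 1c b2 36 36 42 bb) = 5f; tag = H(42 76 d8 5c 5c 5f) = a7

3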